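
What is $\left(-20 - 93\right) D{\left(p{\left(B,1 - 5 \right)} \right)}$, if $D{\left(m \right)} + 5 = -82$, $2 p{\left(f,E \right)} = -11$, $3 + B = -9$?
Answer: $9831$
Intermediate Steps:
$B = -12$ ($B = -3 - 9 = -12$)
$p{\left(f,E \right)} = - \frac{11}{2}$ ($p{\left(f,E \right)} = \frac{1}{2} \left(-11\right) = - \frac{11}{2}$)
$D{\left(m \right)} = -87$ ($D{\left(m \right)} = -5 - 82 = -87$)
$\left(-20 - 93\right) D{\left(p{\left(B,1 - 5 \right)} \right)} = \left(-20 - 93\right) \left(-87\right) = \left(-113\right) \left(-87\right) = 9831$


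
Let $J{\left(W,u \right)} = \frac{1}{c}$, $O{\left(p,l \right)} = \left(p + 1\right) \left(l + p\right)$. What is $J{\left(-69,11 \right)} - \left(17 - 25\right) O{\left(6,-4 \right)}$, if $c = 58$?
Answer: $\frac{6497}{58} \approx 112.02$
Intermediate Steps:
$O{\left(p,l \right)} = \left(1 + p\right) \left(l + p\right)$
$J{\left(W,u \right)} = \frac{1}{58}$
$J{\left(-69,11 \right)} - \left(17 - 25\right) O{\left(6,-4 \right)} = \frac{1}{58} - \left(17 - 25\right) \left(-4 + 6 + 6^{2} - 24\right) = \frac{1}{58} - - 8 \left(-4 + 6 + 36 - 24\right) = \frac{1}{58} - \left(-8\right) 14 = \frac{1}{58} - -112 = \frac{1}{58} + 112 = \frac{6497}{58}$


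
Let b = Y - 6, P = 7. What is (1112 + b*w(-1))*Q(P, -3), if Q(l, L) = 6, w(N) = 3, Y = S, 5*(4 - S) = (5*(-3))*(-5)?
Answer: 6366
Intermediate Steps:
S = -11 (S = 4 - 5*(-3)*(-5)/5 = 4 - (-3)*(-5) = 4 - ⅕*75 = 4 - 15 = -11)
Y = -11
b = -17 (b = -11 - 6 = -17)
(1112 + b*w(-1))*Q(P, -3) = (1112 - 17*3)*6 = (1112 - 51)*6 = 1061*6 = 6366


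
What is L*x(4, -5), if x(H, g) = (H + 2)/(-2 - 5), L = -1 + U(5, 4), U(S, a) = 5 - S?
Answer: 6/7 ≈ 0.85714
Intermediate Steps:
L = -1 (L = -1 + (5 - 1*5) = -1 + (5 - 5) = -1 + 0 = -1)
x(H, g) = -2/7 - H/7 (x(H, g) = (2 + H)/(-7) = (2 + H)*(-1/7) = -2/7 - H/7)
L*x(4, -5) = -(-2/7 - 1/7*4) = -(-2/7 - 4/7) = -1*(-6/7) = 6/7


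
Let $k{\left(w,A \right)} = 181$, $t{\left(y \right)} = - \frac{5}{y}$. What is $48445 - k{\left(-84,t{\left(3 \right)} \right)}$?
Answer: $48264$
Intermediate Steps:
$48445 - k{\left(-84,t{\left(3 \right)} \right)} = 48445 - 181 = 48264$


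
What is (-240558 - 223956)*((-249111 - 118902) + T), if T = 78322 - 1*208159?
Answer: 231258294900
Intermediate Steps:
T = -129837 (T = 78322 - 208159 = -129837)
(-240558 - 223956)*((-249111 - 118902) + T) = (-240558 - 223956)*((-249111 - 118902) - 129837) = -464514*(-368013 - 129837) = -464514*(-497850) = 231258294900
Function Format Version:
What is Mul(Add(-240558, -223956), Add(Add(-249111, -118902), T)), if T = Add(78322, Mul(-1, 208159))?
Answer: 231258294900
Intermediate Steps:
T = -129837 (T = Add(78322, -208159) = -129837)
Mul(Add(-240558, -223956), Add(Add(-249111, -118902), T)) = Mul(Add(-240558, -223956), Add(Add(-249111, -118902), -129837)) = Mul(-464514, Add(-368013, -129837)) = Mul(-464514, -497850) = 231258294900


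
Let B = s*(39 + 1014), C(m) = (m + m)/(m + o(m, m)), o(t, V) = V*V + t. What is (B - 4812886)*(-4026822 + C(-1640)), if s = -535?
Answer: 1363897429187983/63 ≈ 2.1649e+13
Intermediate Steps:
o(t, V) = t + V**2 (o(t, V) = V**2 + t = t + V**2)
C(m) = 2*m/(m**2 + 2*m) (C(m) = (m + m)/(m + (m + m**2)) = (2*m)/(m**2 + 2*m) = 2*m/(m**2 + 2*m))
B = -563355 (B = -535*(39 + 1014) = -535*1053 = -563355)
(B - 4812886)*(-4026822 + C(-1640)) = (-563355 - 4812886)*(-4026822 + 2/(2 - 1640)) = -5376241*(-4026822 + 2/(-1638)) = -5376241*(-4026822 + 2*(-1/1638)) = -5376241*(-4026822 - 1/819) = -5376241*(-3297967219/819) = 1363897429187983/63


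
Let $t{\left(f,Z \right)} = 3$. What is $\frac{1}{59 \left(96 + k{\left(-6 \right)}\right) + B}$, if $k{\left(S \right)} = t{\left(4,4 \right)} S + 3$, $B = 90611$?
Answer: $\frac{1}{95390} \approx 1.0483 \cdot 10^{-5}$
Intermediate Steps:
$k{\left(S \right)} = 3 + 3 S$ ($k{\left(S \right)} = 3 S + 3 = 3 + 3 S$)
$\frac{1}{59 \left(96 + k{\left(-6 \right)}\right) + B} = \frac{1}{59 \left(96 + \left(3 + 3 \left(-6\right)\right)\right) + 90611} = \frac{1}{59 \left(96 + \left(3 - 18\right)\right) + 90611} = \frac{1}{59 \left(96 - 15\right) + 90611} = \frac{1}{59 \cdot 81 + 90611} = \frac{1}{4779 + 90611} = \frac{1}{95390}$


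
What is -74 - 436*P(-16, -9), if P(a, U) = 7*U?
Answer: 27394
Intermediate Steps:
-74 - 436*P(-16, -9) = -74 - 3052*(-9) = -74 - 436*(-63) = -74 + 27468 = 27394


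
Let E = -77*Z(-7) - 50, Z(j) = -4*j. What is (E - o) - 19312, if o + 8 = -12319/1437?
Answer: -30897551/1437 ≈ -21501.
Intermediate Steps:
o = -23815/1437 (o = -8 - 12319/1437 = -23815/1437 ≈ -16.573)
E = -2206 (E = -(-308)*(-7) - 50 = -77*28 - 50 = -2156 - 50 = -2206)
(E - o) - 19312 = (-2206 - 1*(-23815/1437)) - 19312 = (-2206 + 23815/1437) - 19312 = -3146207/1437 - 19312 = -30897551/1437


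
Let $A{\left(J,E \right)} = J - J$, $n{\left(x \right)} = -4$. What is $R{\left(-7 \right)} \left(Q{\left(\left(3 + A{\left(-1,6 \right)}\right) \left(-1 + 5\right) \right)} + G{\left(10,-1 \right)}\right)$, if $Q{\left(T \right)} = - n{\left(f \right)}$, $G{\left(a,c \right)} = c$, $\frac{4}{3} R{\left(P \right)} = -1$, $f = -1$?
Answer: $- \frac{9}{4} \approx -2.25$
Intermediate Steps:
$R{\left(P \right)} = - \frac{3}{4}$ ($R{\left(P \right)} = \frac{3}{4} \left(-1\right) = - \frac{3}{4}$)
$A{\left(J,E \right)} = 0$
$Q{\left(T \right)} = 4$ ($Q{\left(T \right)} = \left(-1\right) \left(-4\right) = 4$)
$R{\left(-7 \right)} \left(Q{\left(\left(3 + A{\left(-1,6 \right)}\right) \left(-1 + 5\right) \right)} + G{\left(10,-1 \right)}\right) = - \frac{3 \left(4 - 1\right)}{4} = \left(- \frac{3}{4}\right) 3 = - \frac{9}{4}$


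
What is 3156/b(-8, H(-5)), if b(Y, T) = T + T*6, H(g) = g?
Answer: -3156/35 ≈ -90.171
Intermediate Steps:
b(Y, T) = 7*T (b(Y, T) = T + 6*T = 7*T)
3156/b(-8, H(-5)) = 3156/((7*(-5))) = 3156/(-35) = 3156*(-1/35) = -3156/35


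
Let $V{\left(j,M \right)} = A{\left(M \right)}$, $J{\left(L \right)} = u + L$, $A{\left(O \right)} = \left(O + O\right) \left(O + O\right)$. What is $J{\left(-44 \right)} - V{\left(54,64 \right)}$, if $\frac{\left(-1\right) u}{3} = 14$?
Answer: $-16470$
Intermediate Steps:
$u = -42$ ($u = \left(-3\right) 14 = -42$)
$A{\left(O \right)} = 4 O^{2}$ ($A{\left(O \right)} = 2 O 2 O = 4 O^{2}$)
$J{\left(L \right)} = -42 + L$
$V{\left(j,M \right)} = 4 M^{2}$
$J{\left(-44 \right)} - V{\left(54,64 \right)} = \left(-42 - 44\right) - 4 \cdot 64^{2} = -86 - 4 \cdot 4096 = -86 - 16384 = -16470$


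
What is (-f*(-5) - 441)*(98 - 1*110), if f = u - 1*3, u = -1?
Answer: 5532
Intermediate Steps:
f = -4 (f = -1 - 1*3 = -1 - 3 = -4)
(-f*(-5) - 441)*(98 - 1*110) = (-1*(-4)*(-5) - 441)*(98 - 1*110) = (4*(-5) - 441)*(98 - 110) = (-20 - 441)*(-12) = -461*(-12) = 5532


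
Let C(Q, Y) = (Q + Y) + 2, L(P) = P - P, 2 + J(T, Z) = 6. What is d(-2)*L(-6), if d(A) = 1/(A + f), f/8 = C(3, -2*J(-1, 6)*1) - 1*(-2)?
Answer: 0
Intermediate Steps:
J(T, Z) = 4 (J(T, Z) = -2 + 6 = 4)
L(P) = 0
C(Q, Y) = 2 + Q + Y
f = -8 (f = 8*((2 + 3 - 2*4*1) - 1*(-2)) = 8*((2 + 3 - 8*1) + 2) = 8*((2 + 3 - 8) + 2) = 8*(-3 + 2) = 8*(-1) = -8)
d(A) = 1/(-8 + A) (d(A) = 1/(A - 8) = 1/(-8 + A))
d(-2)*L(-6) = 0/(-8 - 2) = 0/(-10) = -1/10*0 = 0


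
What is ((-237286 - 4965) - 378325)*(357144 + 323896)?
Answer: -422637079040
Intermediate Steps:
((-237286 - 4965) - 378325)*(357144 + 323896) = (-242251 - 378325)*681040 = -620576*681040 = -422637079040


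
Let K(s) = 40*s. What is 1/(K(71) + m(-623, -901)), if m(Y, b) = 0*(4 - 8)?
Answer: 1/2840 ≈ 0.00035211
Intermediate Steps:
m(Y, b) = 0 (m(Y, b) = 0*(-4) = 0)
1/(K(71) + m(-623, -901)) = 1/(40*71 + 0) = 1/(2840 + 0) = 1/2840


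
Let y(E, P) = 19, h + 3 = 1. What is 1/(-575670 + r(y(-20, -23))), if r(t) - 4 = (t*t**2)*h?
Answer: -1/589384 ≈ -1.6967e-6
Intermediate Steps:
h = -2 (h = -3 + 1 = -2)
r(t) = 4 - 2*t**3 (r(t) = 4 + (t*t**2)*(-2) = 4 + t**3*(-2) = 4 - 2*t**3)
1/(-575670 + r(y(-20, -23))) = 1/(-575670 + (4 - 2*19**3)) = 1/(-575670 + (4 - 2*6859)) = 1/(-575670 + (4 - 13718)) = 1/(-575670 - 13714) = 1/(-589384) = -1/589384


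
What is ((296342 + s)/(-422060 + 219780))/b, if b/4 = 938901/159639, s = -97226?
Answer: -2648889927/63306964760 ≈ -0.041842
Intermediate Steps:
b = 1251868/53213 (b = 4*(938901/159639) = 4*(938901*(1/159639)) = 4*(312967/53213) = 1251868/53213 ≈ 23.526)
((296342 + s)/(-422060 + 219780))/b = ((296342 - 97226)/(-422060 + 219780))/(1251868/53213) = (199116/(-202280))*(53213/1251868) = (199116*(-1/202280))*(53213/1251868) = -49779/50570*53213/1251868 = -2648889927/63306964760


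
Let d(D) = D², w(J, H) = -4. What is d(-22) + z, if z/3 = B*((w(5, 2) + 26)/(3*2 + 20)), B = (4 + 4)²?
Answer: 8404/13 ≈ 646.46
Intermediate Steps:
B = 64 (B = 8² = 64)
z = 2112/13 (z = 3*(64*((-4 + 26)/(3*2 + 20))) = 3*(64*(22/(6 + 20))) = 3*(64*(22/26)) = 3*(64*(22*(1/26))) = 3*(64*(11/13)) = 3*(704/13) = 2112/13 ≈ 162.46)
d(-22) + z = (-22)² + 2112/13 = 484 + 2112/13 = 8404/13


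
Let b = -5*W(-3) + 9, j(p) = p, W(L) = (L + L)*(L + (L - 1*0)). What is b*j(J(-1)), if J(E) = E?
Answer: 171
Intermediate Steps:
W(L) = 4*L² (W(L) = (2*L)*(L + (L + 0)) = (2*L)*(L + L) = (2*L)*(2*L) = 4*L²)
b = -171 (b = -20*(-3)² + 9 = -20*9 + 9 = -5*36 + 9 = -180 + 9 = -171)
b*j(J(-1)) = -171*(-1) = 171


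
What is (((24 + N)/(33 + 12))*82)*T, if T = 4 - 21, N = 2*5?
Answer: -47396/45 ≈ -1053.2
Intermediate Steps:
N = 10
T = -17
(((24 + N)/(33 + 12))*82)*T = (((24 + 10)/(33 + 12))*82)*(-17) = ((34/45)*82)*(-17) = (2788/45)*(-17) = -47396/45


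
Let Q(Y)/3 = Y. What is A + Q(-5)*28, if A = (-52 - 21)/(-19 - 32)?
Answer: -21347/51 ≈ -418.57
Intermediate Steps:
A = 73/51 (A = -73/(-51) = -73*(-1/51) = 73/51 ≈ 1.4314)
Q(Y) = 3*Y
A + Q(-5)*28 = 73/51 + (3*(-5))*28 = 73/51 - 15*28 = 73/51 - 420 = -21347/51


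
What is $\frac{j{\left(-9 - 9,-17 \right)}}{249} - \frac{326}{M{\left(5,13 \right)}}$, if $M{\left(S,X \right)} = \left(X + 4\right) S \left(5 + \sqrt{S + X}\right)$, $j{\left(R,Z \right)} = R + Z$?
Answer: $- \frac{85339}{29631} + \frac{978 \sqrt{2}}{595} \approx -0.55552$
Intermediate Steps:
$M{\left(S,X \right)} = S \left(4 + X\right) \left(5 + \sqrt{S + X}\right)$ ($M{\left(S,X \right)} = \left(4 + X\right) S \left(5 + \sqrt{S + X}\right) = S \left(4 + X\right) \left(5 + \sqrt{S + X}\right)$)
$\frac{j{\left(-9 - 9,-17 \right)}}{249} - \frac{326}{M{\left(5,13 \right)}} = \frac{\left(-9 - 9\right) - 17}{249} - \frac{326}{5 \left(20 + 4 \sqrt{5 + 13} + 5 \cdot 13 + 13 \sqrt{5 + 13}\right)} = \left(\left(-9 - 9\right) - 17\right) \frac{1}{249} - \frac{326}{5 \left(20 + 4 \sqrt{18} + 65 + 13 \sqrt{18}\right)} = \left(-18 - 17\right) \frac{1}{249} - \frac{326}{5 \left(20 + 4 \cdot 3 \sqrt{2} + 65 + 13 \cdot 3 \sqrt{2}\right)} = \left(-35\right) \frac{1}{249} - \frac{326}{5 \left(20 + 12 \sqrt{2} + 65 + 39 \sqrt{2}\right)} = - \frac{35}{249} - \frac{326}{5 \left(85 + 51 \sqrt{2}\right)} = - \frac{35}{249} - \frac{326}{425 + 255 \sqrt{2}}$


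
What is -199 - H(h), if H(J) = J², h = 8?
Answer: -263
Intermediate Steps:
-199 - H(h) = -199 - 1*8² = -199 - 1*64 = -199 - 64 = -263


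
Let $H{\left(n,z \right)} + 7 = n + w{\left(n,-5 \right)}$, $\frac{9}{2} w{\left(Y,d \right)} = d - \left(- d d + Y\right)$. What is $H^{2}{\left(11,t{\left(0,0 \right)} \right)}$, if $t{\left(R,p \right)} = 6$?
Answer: $36$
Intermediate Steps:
$w{\left(Y,d \right)} = - \frac{2 Y}{9} + \frac{2 d}{9} + \frac{2 d^{2}}{9}$ ($w{\left(Y,d \right)} = \frac{2 \left(d - \left(- d d + Y\right)\right)}{9} = \frac{2 \left(d - \left(- d^{2} + Y\right)\right)}{9} = \frac{2 \left(d - \left(Y - d^{2}\right)\right)}{9} = \frac{2 \left(d + d^{2} - Y\right)}{9} = - \frac{2 Y}{9} + \frac{2 d}{9} + \frac{2 d^{2}}{9}$)
$H{\left(n,z \right)} = - \frac{23}{9} + \frac{7 n}{9}$ ($H{\left(n,z \right)} = -7 + \left(n + \left(- \frac{2 n}{9} + \frac{2}{9} \left(-5\right) + \frac{2 \left(-5\right)^{2}}{9}\right)\right) = -7 + \left(n - \left(- \frac{40}{9} + \frac{2 n}{9}\right)\right) = -7 + \left(\frac{40}{9} + \frac{7 n}{9}\right) = - \frac{23}{9} + \frac{7 n}{9}$)
$H^{2}{\left(11,t{\left(0,0 \right)} \right)} = \left(- \frac{23}{9} + \frac{7}{9} \cdot 11\right)^{2} = \left(- \frac{23}{9} + \frac{77}{9}\right)^{2} = 6^{2} = 36$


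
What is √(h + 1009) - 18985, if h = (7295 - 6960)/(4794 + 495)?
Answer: -18985 + 2*√7056763626/5289 ≈ -18953.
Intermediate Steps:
h = 335/5289 ≈ 0.063339
√(h + 1009) - 18985 = √(335/5289 + 1009) - 18985 = √(5336936/5289) - 18985 = 2*√7056763626/5289 - 18985 = -18985 + 2*√7056763626/5289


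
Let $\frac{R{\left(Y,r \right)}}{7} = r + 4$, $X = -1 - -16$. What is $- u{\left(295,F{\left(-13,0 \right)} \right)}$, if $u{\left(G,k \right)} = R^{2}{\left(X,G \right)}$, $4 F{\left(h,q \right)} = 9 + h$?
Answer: $-4380649$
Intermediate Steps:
$X = 15$ ($X = -1 + 16 = 15$)
$F{\left(h,q \right)} = \frac{9}{4} + \frac{h}{4}$ ($F{\left(h,q \right)} = \frac{9 + h}{4} = \frac{9}{4} + \frac{h}{4}$)
$R{\left(Y,r \right)} = 28 + 7 r$ ($R{\left(Y,r \right)} = 7 \left(r + 4\right) = 7 \left(4 + r\right) = 28 + 7 r$)
$u{\left(G,k \right)} = \left(28 + 7 G\right)^{2}$
$- u{\left(295,F{\left(-13,0 \right)} \right)} = - 49 \left(4 + 295\right)^{2} = - 49 \cdot 299^{2} = - 49 \cdot 89401 = \left(-1\right) 4380649 = -4380649$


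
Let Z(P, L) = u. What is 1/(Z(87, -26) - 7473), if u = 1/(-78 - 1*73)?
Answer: -151/1128424 ≈ -0.00013381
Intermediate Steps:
u = -1/151 (u = 1/(-78 - 73) = 1/(-151) = -1/151 ≈ -0.0066225)
Z(P, L) = -1/151
1/(Z(87, -26) - 7473) = 1/(-1/151 - 7473) = 1/(-1128424/151) = -151/1128424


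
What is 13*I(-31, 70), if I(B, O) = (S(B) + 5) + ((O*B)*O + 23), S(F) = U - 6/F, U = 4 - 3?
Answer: -61203935/31 ≈ -1.9743e+6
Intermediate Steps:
U = 1
S(F) = 1 - 6/F
I(B, O) = 28 + B*O² + (-6 + B)/B (I(B, O) = ((-6 + B)/B + 5) + ((O*B)*O + 23) = (5 + (-6 + B)/B) + ((B*O)*O + 23) = (5 + (-6 + B)/B) + (B*O² + 23) = (5 + (-6 + B)/B) + (23 + B*O²) = 28 + B*O² + (-6 + B)/B)
13*I(-31, 70) = 13*(29 - 6/(-31) - 31*70²) = 13*(29 - 6*(-1/31) - 31*4900) = 13*(29 + 6/31 - 151900) = 13*(-4707995/31) = -61203935/31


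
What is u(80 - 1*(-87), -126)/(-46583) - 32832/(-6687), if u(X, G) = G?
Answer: 170028402/34611169 ≈ 4.9125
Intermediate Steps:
u(80 - 1*(-87), -126)/(-46583) - 32832/(-6687) = -126/(-46583) - 32832/(-6687) = -126*(-1/46583) - 32832*(-1/6687) = 126/46583 + 3648/743 = 170028402/34611169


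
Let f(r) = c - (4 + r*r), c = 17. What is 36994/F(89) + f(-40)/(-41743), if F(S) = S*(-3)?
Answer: -1543816813/11145381 ≈ -138.52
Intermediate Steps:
F(S) = -3*S
f(r) = 13 - r**2 (f(r) = 17 - (4 + r*r) = 17 - (4 + r**2) = 17 + (-4 - r**2) = 13 - r**2)
36994/F(89) + f(-40)/(-41743) = 36994/((-3*89)) + (13 - 1*(-40)**2)/(-41743) = 36994/(-267) + (13 - 1*1600)*(-1/41743) = 36994*(-1/267) + (13 - 1600)*(-1/41743) = -36994/267 - 1587*(-1/41743) = -36994/267 + 1587/41743 = -1543816813/11145381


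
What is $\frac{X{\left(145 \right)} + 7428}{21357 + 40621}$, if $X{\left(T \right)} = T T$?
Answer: $\frac{28453}{61978} \approx 0.45908$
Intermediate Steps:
$X{\left(T \right)} = T^{2}$
$\frac{X{\left(145 \right)} + 7428}{21357 + 40621} = \frac{145^{2} + 7428}{21357 + 40621} = \frac{21025 + 7428}{61978} = 28453 \cdot \frac{1}{61978} = \frac{28453}{61978}$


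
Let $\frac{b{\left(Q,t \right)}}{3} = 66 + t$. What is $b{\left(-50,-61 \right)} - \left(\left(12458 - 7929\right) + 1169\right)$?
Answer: $-5683$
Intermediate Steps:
$b{\left(Q,t \right)} = 198 + 3 t$ ($b{\left(Q,t \right)} = 3 \left(66 + t\right) = 198 + 3 t$)
$b{\left(-50,-61 \right)} - \left(\left(12458 - 7929\right) + 1169\right) = \left(198 + 3 \left(-61\right)\right) - \left(\left(12458 - 7929\right) + 1169\right) = \left(198 - 183\right) - \left(4529 + 1169\right) = 15 - 5698 = -5683$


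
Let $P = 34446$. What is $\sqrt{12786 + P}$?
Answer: $24 \sqrt{82} \approx 217.33$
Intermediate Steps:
$\sqrt{12786 + P} = \sqrt{12786 + 34446} = \sqrt{47232} = 24 \sqrt{82}$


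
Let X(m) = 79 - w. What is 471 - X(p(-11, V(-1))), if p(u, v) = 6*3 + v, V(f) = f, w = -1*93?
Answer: 299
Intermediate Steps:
w = -93
p(u, v) = 18 + v
X(m) = 172 (X(m) = 79 - 1*(-93) = 79 + 93 = 172)
471 - X(p(-11, V(-1))) = 471 - 1*172 = 471 - 172 = 299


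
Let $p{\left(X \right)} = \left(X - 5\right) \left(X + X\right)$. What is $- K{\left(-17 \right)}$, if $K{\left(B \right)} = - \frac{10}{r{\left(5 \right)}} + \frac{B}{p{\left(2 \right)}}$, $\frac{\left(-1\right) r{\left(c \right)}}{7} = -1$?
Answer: $\frac{1}{84} \approx 0.011905$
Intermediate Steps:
$r{\left(c \right)} = 7$ ($r{\left(c \right)} = \left(-7\right) \left(-1\right) = 7$)
$p{\left(X \right)} = 2 X \left(-5 + X\right)$ ($p{\left(X \right)} = \left(-5 + X\right) 2 X = 2 X \left(-5 + X\right)$)
$K{\left(B \right)} = - \frac{10}{7} - \frac{B}{12}$ ($K{\left(B \right)} = - \frac{10}{7} + \frac{B}{2 \cdot 2 \left(-5 + 2\right)} = \left(-10\right) \frac{1}{7} + \frac{B}{2 \cdot 2 \left(-3\right)} = - \frac{10}{7} + \frac{B}{-12} = - \frac{10}{7} + B \left(- \frac{1}{12}\right) = - \frac{10}{7} - \frac{B}{12}$)
$- K{\left(-17 \right)} = - (- \frac{10}{7} - - \frac{17}{12}) = - (- \frac{10}{7} + \frac{17}{12}) = \left(-1\right) \left(- \frac{1}{84}\right) = \frac{1}{84}$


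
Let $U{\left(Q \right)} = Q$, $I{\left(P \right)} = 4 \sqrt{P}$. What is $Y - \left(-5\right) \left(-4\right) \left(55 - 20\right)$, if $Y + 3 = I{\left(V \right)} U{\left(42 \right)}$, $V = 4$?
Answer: $-367$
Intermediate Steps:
$Y = 333$ ($Y = -3 + 4 \sqrt{4} \cdot 42 = -3 + 4 \cdot 2 \cdot 42 = -3 + 8 \cdot 42 = -3 + 336 = 333$)
$Y - \left(-5\right) \left(-4\right) \left(55 - 20\right) = 333 - \left(-5\right) \left(-4\right) \left(55 - 20\right) = 333 - 20 \cdot 35 = 333 - 700 = -367$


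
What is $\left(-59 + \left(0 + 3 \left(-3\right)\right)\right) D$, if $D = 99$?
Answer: $-6732$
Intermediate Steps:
$\left(-59 + \left(0 + 3 \left(-3\right)\right)\right) D = \left(-59 + \left(0 + 3 \left(-3\right)\right)\right) 99 = \left(-59 + \left(0 - 9\right)\right) 99 = \left(-59 - 9\right) 99 = \left(-68\right) 99 = -6732$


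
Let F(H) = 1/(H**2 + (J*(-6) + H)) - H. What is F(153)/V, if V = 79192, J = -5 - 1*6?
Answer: -3615083/1871148576 ≈ -0.0019320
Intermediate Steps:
J = -11 (J = -5 - 6 = -11)
F(H) = 1/(66 + H + H**2) - H (F(H) = 1/(H**2 + (-11*(-6) + H)) - H = 1/(H**2 + (66 + H)) - H = 1/(66 + H + H**2) - H)
F(153)/V = ((1 - 1*153**2 - 1*153**3 - 66*153)/(66 + 153 + 153**2))/79192 = ((1 - 1*23409 - 1*3581577 - 10098)/(66 + 153 + 23409))*(1/79192) = ((1 - 23409 - 3581577 - 10098)/23628)*(1/79192) = ((1/23628)*(-3615083))*(1/79192) = -3615083/23628*1/79192 = -3615083/1871148576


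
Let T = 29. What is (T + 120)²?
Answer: 22201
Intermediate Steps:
(T + 120)² = (29 + 120)² = 149² = 22201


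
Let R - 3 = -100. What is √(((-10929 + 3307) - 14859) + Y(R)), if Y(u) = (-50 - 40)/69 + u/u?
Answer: I*√11892610/23 ≈ 149.94*I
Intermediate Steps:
R = -97 (R = 3 - 100 = -97)
Y(u) = -7/23 (Y(u) = -90*1/69 + 1 = -30/23 + 1 = -7/23)
√(((-10929 + 3307) - 14859) + Y(R)) = √(((-10929 + 3307) - 14859) - 7/23) = √((-7622 - 14859) - 7/23) = √(-22481 - 7/23) = √(-517070/23) = I*√11892610/23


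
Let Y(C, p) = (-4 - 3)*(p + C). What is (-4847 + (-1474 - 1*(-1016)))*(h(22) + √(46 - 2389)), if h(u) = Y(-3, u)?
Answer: 705565 - 5305*I*√2343 ≈ 7.0557e+5 - 2.5679e+5*I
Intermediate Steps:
Y(C, p) = -7*C - 7*p (Y(C, p) = -7*(C + p) = -7*C - 7*p)
h(u) = 21 - 7*u (h(u) = -7*(-3) - 7*u = 21 - 7*u)
(-4847 + (-1474 - 1*(-1016)))*(h(22) + √(46 - 2389)) = (-4847 + (-1474 - 1*(-1016)))*((21 - 7*22) + √(46 - 2389)) = (-4847 + (-1474 + 1016))*((21 - 154) + √(-2343)) = (-4847 - 458)*(-133 + I*√2343) = -5305*(-133 + I*√2343) = 705565 - 5305*I*√2343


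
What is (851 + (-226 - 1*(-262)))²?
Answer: 786769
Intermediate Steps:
(851 + (-226 - 1*(-262)))² = (851 + (-226 + 262))² = (851 + 36)² = 887² = 786769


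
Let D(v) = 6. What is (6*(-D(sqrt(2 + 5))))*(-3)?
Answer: 108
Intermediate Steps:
(6*(-D(sqrt(2 + 5))))*(-3) = (6*(-1*6))*(-3) = (6*(-6))*(-3) = -36*(-3) = 108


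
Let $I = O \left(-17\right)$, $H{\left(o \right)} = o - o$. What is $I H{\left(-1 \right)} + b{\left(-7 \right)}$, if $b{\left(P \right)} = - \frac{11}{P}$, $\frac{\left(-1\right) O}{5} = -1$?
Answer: $\frac{11}{7} \approx 1.5714$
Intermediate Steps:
$O = 5$ ($O = \left(-5\right) \left(-1\right) = 5$)
$H{\left(o \right)} = 0$
$I = -85$ ($I = 5 \left(-17\right) = -85$)
$I H{\left(-1 \right)} + b{\left(-7 \right)} = \left(-85\right) 0 - \frac{11}{-7} = 0 - - \frac{11}{7} = 0 + \frac{11}{7} = \frac{11}{7}$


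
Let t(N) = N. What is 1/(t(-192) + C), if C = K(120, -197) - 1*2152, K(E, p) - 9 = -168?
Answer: -1/2503 ≈ -0.00039952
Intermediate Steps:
K(E, p) = -159 (K(E, p) = 9 - 168 = -159)
C = -2311 (C = -159 - 1*2152 = -159 - 2152 = -2311)
1/(t(-192) + C) = 1/(-192 - 2311) = 1/(-2503) = -1/2503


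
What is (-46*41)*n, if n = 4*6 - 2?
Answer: -41492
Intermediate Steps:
n = 22 (n = 24 - 2 = 22)
(-46*41)*n = -46*41*22 = -1886*22 = -41492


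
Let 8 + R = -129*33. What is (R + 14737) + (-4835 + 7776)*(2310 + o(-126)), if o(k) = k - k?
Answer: 6804182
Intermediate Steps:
o(k) = 0
R = -4265 (R = -8 - 129*33 = -8 - 4257 = -4265)
(R + 14737) + (-4835 + 7776)*(2310 + o(-126)) = (-4265 + 14737) + (-4835 + 7776)*(2310 + 0) = 10472 + 2941*2310 = 10472 + 6793710 = 6804182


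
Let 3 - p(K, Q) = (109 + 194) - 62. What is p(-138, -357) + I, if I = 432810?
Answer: 432572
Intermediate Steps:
p(K, Q) = -238 (p(K, Q) = 3 - ((109 + 194) - 62) = 3 - (303 - 62) = 3 - 1*241 = 3 - 241 = -238)
p(-138, -357) + I = -238 + 432810 = 432572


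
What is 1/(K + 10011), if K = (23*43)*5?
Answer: 1/14956 ≈ 6.6863e-5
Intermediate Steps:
K = 4945 (K = 989*5 = 4945)
1/(K + 10011) = 1/(4945 + 10011) = 1/14956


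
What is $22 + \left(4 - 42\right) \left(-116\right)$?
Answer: $4430$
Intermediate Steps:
$22 + \left(4 - 42\right) \left(-116\right) = 22 - -4408 = 22 + 4408 = 4430$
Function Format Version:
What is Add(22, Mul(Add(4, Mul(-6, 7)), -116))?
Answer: 4430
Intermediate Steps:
Add(22, Mul(Add(4, Mul(-6, 7)), -116)) = Add(22, Mul(Add(4, -42), -116)) = Add(22, Mul(-38, -116)) = Add(22, 4408) = 4430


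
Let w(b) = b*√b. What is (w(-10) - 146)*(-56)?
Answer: 8176 + 560*I*√10 ≈ 8176.0 + 1770.9*I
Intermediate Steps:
w(b) = b^(3/2)
(w(-10) - 146)*(-56) = ((-10)^(3/2) - 146)*(-56) = (-10*I*√10 - 146)*(-56) = (-146 - 10*I*√10)*(-56) = 8176 + 560*I*√10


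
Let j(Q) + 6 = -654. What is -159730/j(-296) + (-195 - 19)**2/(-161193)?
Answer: 285745917/1182082 ≈ 241.73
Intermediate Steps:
j(Q) = -660 (j(Q) = -6 - 654 = -660)
-159730/j(-296) + (-195 - 19)**2/(-161193) = -159730/(-660) + (-195 - 19)**2/(-161193) = -159730*(-1/660) + (-214)**2*(-1/161193) = 15973/66 + 45796*(-1/161193) = 15973/66 - 45796/161193 = 285745917/1182082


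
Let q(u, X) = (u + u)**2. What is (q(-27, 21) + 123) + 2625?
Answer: 5664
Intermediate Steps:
q(u, X) = 4*u**2 (q(u, X) = (2*u)**2 = 4*u**2)
(q(-27, 21) + 123) + 2625 = (4*(-27)**2 + 123) + 2625 = (4*729 + 123) + 2625 = (2916 + 123) + 2625 = 3039 + 2625 = 5664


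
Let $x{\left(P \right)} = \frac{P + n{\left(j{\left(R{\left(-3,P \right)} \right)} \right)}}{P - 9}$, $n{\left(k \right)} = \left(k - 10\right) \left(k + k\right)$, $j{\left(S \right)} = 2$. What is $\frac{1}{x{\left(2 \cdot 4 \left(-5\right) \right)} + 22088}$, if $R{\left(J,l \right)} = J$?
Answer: $\frac{49}{1082384} \approx 4.527 \cdot 10^{-5}$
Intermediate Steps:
$n{\left(k \right)} = 2 k \left(-10 + k\right)$ ($n{\left(k \right)} = \left(-10 + k\right) 2 k = 2 k \left(-10 + k\right)$)
$x{\left(P \right)} = \frac{-32 + P}{-9 + P}$ ($x{\left(P \right)} = \frac{P + 2 \cdot 2 \left(-10 + 2\right)}{P - 9} = \frac{P + 2 \cdot 2 \left(-8\right)}{-9 + P} = \frac{P - 32}{-9 + P} = \frac{-32 + P}{-9 + P}$)
$\frac{1}{x{\left(2 \cdot 4 \left(-5\right) \right)} + 22088} = \frac{1}{\frac{-32 + 2 \cdot 4 \left(-5\right)}{-9 + 2 \cdot 4 \left(-5\right)} + 22088} = \frac{1}{\frac{-32 + 8 \left(-5\right)}{-9 + 8 \left(-5\right)} + 22088} = \frac{1}{\frac{-32 - 40}{-9 - 40} + 22088} = \frac{1}{\frac{1}{-49} \left(-72\right) + 22088} = \frac{1}{\left(- \frac{1}{49}\right) \left(-72\right) + 22088} = \frac{1}{\frac{72}{49} + 22088} = \frac{1}{\frac{1082384}{49}} = \frac{49}{1082384}$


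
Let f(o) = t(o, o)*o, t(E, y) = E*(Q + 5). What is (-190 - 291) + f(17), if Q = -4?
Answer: -192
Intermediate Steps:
t(E, y) = E (t(E, y) = E*(-4 + 5) = E*1 = E)
f(o) = o**2 (f(o) = o*o = o**2)
(-190 - 291) + f(17) = (-190 - 291) + 17**2 = -481 + 289 = -192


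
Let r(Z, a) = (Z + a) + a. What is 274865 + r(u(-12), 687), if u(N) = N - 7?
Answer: 276220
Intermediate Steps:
u(N) = -7 + N
r(Z, a) = Z + 2*a
274865 + r(u(-12), 687) = 274865 + ((-7 - 12) + 2*687) = 274865 + (-19 + 1374) = 274865 + 1355 = 276220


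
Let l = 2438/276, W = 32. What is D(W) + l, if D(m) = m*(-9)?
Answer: -1675/6 ≈ -279.17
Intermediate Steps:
D(m) = -9*m
l = 53/6 (l = 2438*(1/276) = 53/6 ≈ 8.8333)
D(W) + l = -9*32 + 53/6 = -288 + 53/6 = -1675/6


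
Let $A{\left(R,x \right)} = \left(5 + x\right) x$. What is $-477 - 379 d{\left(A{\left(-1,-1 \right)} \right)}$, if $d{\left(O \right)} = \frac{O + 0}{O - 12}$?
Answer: $- \frac{2287}{4} \approx -571.75$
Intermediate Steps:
$A{\left(R,x \right)} = x \left(5 + x\right)$
$d{\left(O \right)} = \frac{O}{-12 + O}$
$-477 - 379 d{\left(A{\left(-1,-1 \right)} \right)} = -477 - 379 \frac{\left(-1\right) \left(5 - 1\right)}{-12 - \left(5 - 1\right)} = -477 - 379 \frac{\left(-1\right) 4}{-12 - 4} = -477 - 379 \left(- \frac{4}{-12 - 4}\right) = -477 - 379 \left(- \frac{4}{-16}\right) = -477 - 379 \left(\left(-4\right) \left(- \frac{1}{16}\right)\right) = -477 - \frac{379}{4} = - \frac{2287}{4}$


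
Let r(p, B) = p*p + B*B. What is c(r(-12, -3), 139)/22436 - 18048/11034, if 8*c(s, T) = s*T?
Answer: -500789891/330078432 ≈ -1.5172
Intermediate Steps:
r(p, B) = B² + p² (r(p, B) = p² + B² = B² + p²)
c(s, T) = T*s/8 (c(s, T) = (s*T)/8 = (T*s)/8 = T*s/8)
c(r(-12, -3), 139)/22436 - 18048/11034 = ((⅛)*139*((-3)² + (-12)²))/22436 - 18048/11034 = ((⅛)*139*(9 + 144))*(1/22436) - 18048*1/11034 = ((⅛)*139*153)*(1/22436) - 3008/1839 = (21267/8)*(1/22436) - 3008/1839 = 21267/179488 - 3008/1839 = -500789891/330078432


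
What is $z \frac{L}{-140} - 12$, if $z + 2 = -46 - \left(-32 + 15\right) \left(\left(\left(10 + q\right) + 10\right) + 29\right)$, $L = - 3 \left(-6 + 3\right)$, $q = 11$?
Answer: $- \frac{2607}{35} \approx -74.486$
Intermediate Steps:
$L = 9$ ($L = \left(-3\right) \left(-3\right) = 9$)
$z = 972$ ($z = -2 - \left(46 + \left(-32 + 15\right) \left(\left(\left(10 + 11\right) + 10\right) + 29\right)\right) = -2 - \left(46 - 17 \left(\left(21 + 10\right) + 29\right)\right) = -2 - \left(46 - 17 \left(31 + 29\right)\right) = -2 - \left(46 - 1020\right) = -2 - -974 = -2 + \left(-46 + 1020\right) = -2 + 974 = 972$)
$z \frac{L}{-140} - 12 = 972 \frac{9}{-140} - 12 = 972 \cdot 9 \left(- \frac{1}{140}\right) - 12 = 972 \left(- \frac{9}{140}\right) - 12 = - \frac{2187}{35} - 12 = - \frac{2607}{35}$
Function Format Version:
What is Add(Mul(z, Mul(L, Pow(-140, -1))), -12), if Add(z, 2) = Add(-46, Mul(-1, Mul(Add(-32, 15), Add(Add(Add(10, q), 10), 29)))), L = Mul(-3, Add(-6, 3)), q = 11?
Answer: Rational(-2607, 35) ≈ -74.486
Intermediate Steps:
L = 9 (L = Mul(-3, -3) = 9)
z = 972 (z = Add(-2, Add(-46, Mul(-1, Mul(Add(-32, 15), Add(Add(Add(10, 11), 10), 29))))) = Add(-2, Add(-46, Mul(-1, Mul(-17, Add(Add(21, 10), 29))))) = Add(-2, Add(-46, Mul(-1, Mul(-17, Add(31, 29))))) = Add(-2, Add(-46, Mul(-1, Mul(-17, 60)))) = Add(-2, Add(-46, Mul(-1, -1020))) = Add(-2, Add(-46, 1020)) = Add(-2, 974) = 972)
Add(Mul(z, Mul(L, Pow(-140, -1))), -12) = Add(Mul(972, Mul(9, Pow(-140, -1))), -12) = Add(Mul(972, Mul(9, Rational(-1, 140))), -12) = Add(Mul(972, Rational(-9, 140)), -12) = Add(Rational(-2187, 35), -12) = Rational(-2607, 35)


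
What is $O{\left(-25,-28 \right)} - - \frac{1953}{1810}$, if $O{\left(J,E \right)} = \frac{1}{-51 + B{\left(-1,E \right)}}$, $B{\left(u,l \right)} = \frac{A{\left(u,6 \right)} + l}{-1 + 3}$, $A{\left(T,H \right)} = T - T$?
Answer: $\frac{25027}{23530} \approx 1.0636$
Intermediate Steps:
$A{\left(T,H \right)} = 0$
$B{\left(u,l \right)} = \frac{l}{2}$ ($B{\left(u,l \right)} = \frac{0 + l}{-1 + 3} = \frac{l}{2}$)
$O{\left(J,E \right)} = \frac{1}{-51 + \frac{E}{2}}$
$O{\left(-25,-28 \right)} - - \frac{1953}{1810} = \frac{2}{-102 - 28} - - \frac{1953}{1810} = \frac{2}{-130} - \left(-1953\right) \frac{1}{1810} = 2 \left(- \frac{1}{130}\right) - - \frac{1953}{1810} = - \frac{1}{65} + \frac{1953}{1810} = \frac{25027}{23530}$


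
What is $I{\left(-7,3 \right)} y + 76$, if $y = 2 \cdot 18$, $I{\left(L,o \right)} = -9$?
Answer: $-248$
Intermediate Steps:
$y = 36$
$I{\left(-7,3 \right)} y + 76 = \left(-9\right) 36 + 76 = -324 + 76 = -248$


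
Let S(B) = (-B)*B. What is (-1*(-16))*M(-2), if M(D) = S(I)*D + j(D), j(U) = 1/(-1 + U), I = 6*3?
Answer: 31088/3 ≈ 10363.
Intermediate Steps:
I = 18
S(B) = -B²
M(D) = 1/(-1 + D) - 324*D (M(D) = (-1*18²)*D + 1/(-1 + D) = (-1*324)*D + 1/(-1 + D) = -324*D + 1/(-1 + D) = 1/(-1 + D) - 324*D)
(-1*(-16))*M(-2) = (-1*(-16))*((1 - 324*(-2)*(-1 - 2))/(-1 - 2)) = 16*((1 - 324*(-2)*(-3))/(-3)) = 16*(-(1 - 1944)/3) = 16*(-⅓*(-1943)) = 16*(1943/3) = 31088/3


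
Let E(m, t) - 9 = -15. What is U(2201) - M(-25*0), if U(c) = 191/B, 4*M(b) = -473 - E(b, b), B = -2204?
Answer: 128563/1102 ≈ 116.66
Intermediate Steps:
E(m, t) = -6 (E(m, t) = 9 - 15 = -6)
M(b) = -467/4 (M(b) = (-473 - 1*(-6))/4 = (-473 + 6)/4 = (¼)*(-467) = -467/4)
U(c) = -191/2204 (U(c) = 191/(-2204) = 191*(-1/2204) = -191/2204)
U(2201) - M(-25*0) = -191/2204 - 1*(-467/4) = -191/2204 + 467/4 = 128563/1102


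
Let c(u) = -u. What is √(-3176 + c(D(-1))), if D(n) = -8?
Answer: 12*I*√22 ≈ 56.285*I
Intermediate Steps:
√(-3176 + c(D(-1))) = √(-3176 - 1*(-8)) = √(-3176 + 8) = √(-3168) = 12*I*√22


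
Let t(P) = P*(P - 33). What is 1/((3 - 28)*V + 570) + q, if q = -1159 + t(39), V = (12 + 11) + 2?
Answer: -50876/55 ≈ -925.02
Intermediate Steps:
t(P) = P*(-33 + P)
V = 25 (V = 23 + 2 = 25)
q = -925 (q = -1159 + 39*(-33 + 39) = -1159 + 39*6 = -1159 + 234 = -925)
1/((3 - 28)*V + 570) + q = 1/((3 - 28)*25 + 570) - 925 = 1/(-25*25 + 570) - 925 = 1/(-625 + 570) - 925 = 1/(-55) - 925 = -1/55 - 925 = -50876/55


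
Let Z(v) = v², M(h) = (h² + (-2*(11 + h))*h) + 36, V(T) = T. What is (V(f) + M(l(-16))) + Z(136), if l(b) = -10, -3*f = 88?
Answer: 55868/3 ≈ 18623.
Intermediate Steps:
f = -88/3 (f = -⅓*88 = -88/3 ≈ -29.333)
M(h) = 36 + h² + h*(-22 - 2*h) (M(h) = (h² + (-22 - 2*h)*h) + 36 = (h² + h*(-22 - 2*h)) + 36 = 36 + h² + h*(-22 - 2*h))
(V(f) + M(l(-16))) + Z(136) = (-88/3 + (36 - 1*(-10)² - 22*(-10))) + 136² = (-88/3 + (36 - 1*100 + 220)) + 18496 = (-88/3 + (36 - 100 + 220)) + 18496 = (-88/3 + 156) + 18496 = 380/3 + 18496 = 55868/3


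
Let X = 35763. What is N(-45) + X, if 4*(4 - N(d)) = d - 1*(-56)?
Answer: 143057/4 ≈ 35764.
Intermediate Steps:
N(d) = -10 - d/4 (N(d) = 4 - (d - 1*(-56))/4 = 4 - (d + 56)/4 = 4 - (56 + d)/4 = 4 + (-14 - d/4) = -10 - d/4)
N(-45) + X = (-10 - 1/4*(-45)) + 35763 = (-10 + 45/4) + 35763 = 5/4 + 35763 = 143057/4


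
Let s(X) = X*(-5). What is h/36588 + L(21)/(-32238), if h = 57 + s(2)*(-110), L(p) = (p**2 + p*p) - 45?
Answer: 13735/2427004 ≈ 0.0056592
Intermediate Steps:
s(X) = -5*X
L(p) = -45 + 2*p**2 (L(p) = (p**2 + p**2) - 45 = 2*p**2 - 45 = -45 + 2*p**2)
h = 1157 (h = 57 - 5*2*(-110) = 57 - 10*(-110) = 57 + 1100 = 1157)
h/36588 + L(21)/(-32238) = 1157/36588 + (-45 + 2*21**2)/(-32238) = 1157*(1/36588) + (-45 + 2*441)*(-1/32238) = 1157/36588 + (-45 + 882)*(-1/32238) = 1157/36588 + 837*(-1/32238) = 1157/36588 - 31/1194 = 13735/2427004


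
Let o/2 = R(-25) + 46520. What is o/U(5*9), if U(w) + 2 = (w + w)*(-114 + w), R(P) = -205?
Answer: -46315/3106 ≈ -14.911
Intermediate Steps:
U(w) = -2 + 2*w*(-114 + w) (U(w) = -2 + (w + w)*(-114 + w) = -2 + (2*w)*(-114 + w) = -2 + 2*w*(-114 + w))
o = 92630 (o = 2*(-205 + 46520) = 2*46315 = 92630)
o/U(5*9) = 92630/(-2 - 1140*9 + 2*(5*9)²) = 92630/(-2 - 228*45 + 2*45²) = 92630/(-2 - 10260 + 2*2025) = 92630/(-2 - 10260 + 4050) = 92630/(-6212) = 92630*(-1/6212) = -46315/3106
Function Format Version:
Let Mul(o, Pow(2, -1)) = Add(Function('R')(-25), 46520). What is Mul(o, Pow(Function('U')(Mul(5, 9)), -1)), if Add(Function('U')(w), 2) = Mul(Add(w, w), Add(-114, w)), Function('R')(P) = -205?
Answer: Rational(-46315, 3106) ≈ -14.911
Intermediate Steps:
Function('U')(w) = Add(-2, Mul(2, w, Add(-114, w))) (Function('U')(w) = Add(-2, Mul(Add(w, w), Add(-114, w))) = Add(-2, Mul(Mul(2, w), Add(-114, w))) = Add(-2, Mul(2, w, Add(-114, w))))
o = 92630 (o = Mul(2, Add(-205, 46520)) = Mul(2, 46315) = 92630)
Mul(o, Pow(Function('U')(Mul(5, 9)), -1)) = Mul(92630, Pow(Add(-2, Mul(-228, Mul(5, 9)), Mul(2, Pow(Mul(5, 9), 2))), -1)) = Mul(92630, Pow(Add(-2, Mul(-228, 45), Mul(2, Pow(45, 2))), -1)) = Mul(92630, Pow(Add(-2, -10260, Mul(2, 2025)), -1)) = Mul(92630, Pow(Add(-2, -10260, 4050), -1)) = Mul(92630, Pow(-6212, -1)) = Mul(92630, Rational(-1, 6212)) = Rational(-46315, 3106)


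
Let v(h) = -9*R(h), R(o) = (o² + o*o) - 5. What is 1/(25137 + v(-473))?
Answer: -1/4001940 ≈ -2.4988e-7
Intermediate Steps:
R(o) = -5 + 2*o² (R(o) = (o² + o²) - 5 = 2*o² - 5 = -5 + 2*o²)
v(h) = 45 - 18*h² (v(h) = -9*(-5 + 2*h²) = 45 - 18*h²)
1/(25137 + v(-473)) = 1/(25137 + (45 - 18*(-473)²)) = 1/(25137 + (45 - 18*223729)) = 1/(25137 + (45 - 4027122)) = 1/(25137 - 4027077) = 1/(-4001940) = -1/4001940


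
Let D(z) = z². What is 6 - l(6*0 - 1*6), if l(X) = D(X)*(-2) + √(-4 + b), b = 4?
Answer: 78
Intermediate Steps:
l(X) = -2*X² (l(X) = X²*(-2) + √(-4 + 4) = -2*X² + √0 = -2*X² + 0 = -2*X²)
6 - l(6*0 - 1*6) = 6 - (-2)*(6*0 - 1*6)² = 6 - (-2)*(0 - 6)² = 6 - (-2)*(-6)² = 6 - (-2)*36 = 6 - 1*(-72) = 6 + 72 = 78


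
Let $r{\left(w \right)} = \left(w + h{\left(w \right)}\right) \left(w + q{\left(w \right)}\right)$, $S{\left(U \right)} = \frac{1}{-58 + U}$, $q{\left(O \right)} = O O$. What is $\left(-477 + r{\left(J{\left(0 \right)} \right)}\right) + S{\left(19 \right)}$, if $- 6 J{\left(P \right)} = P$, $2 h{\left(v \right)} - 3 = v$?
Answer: $- \frac{18604}{39} \approx -477.03$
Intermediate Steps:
$h{\left(v \right)} = \frac{3}{2} + \frac{v}{2}$
$q{\left(O \right)} = O^{2}$
$J{\left(P \right)} = - \frac{P}{6}$
$r{\left(w \right)} = \left(\frac{3}{2} + \frac{3 w}{2}\right) \left(w + w^{2}\right)$ ($r{\left(w \right)} = \left(w + \left(\frac{3}{2} + \frac{w}{2}\right)\right) \left(w + w^{2}\right) = \left(\frac{3}{2} + \frac{3 w}{2}\right) \left(w + w^{2}\right)$)
$\left(-477 + r{\left(J{\left(0 \right)} \right)}\right) + S{\left(19 \right)} = \left(-477 + \frac{3 \left(\left(- \frac{1}{6}\right) 0\right) \left(1 + \left(\left(- \frac{1}{6}\right) 0\right)^{2} + 2 \left(\left(- \frac{1}{6}\right) 0\right)\right)}{2}\right) + \frac{1}{-58 + 19} = \left(-477 + \frac{3}{2} \cdot 0 \left(1 + 0^{2} + 2 \cdot 0\right)\right) + \frac{1}{-39} = \left(-477 + \frac{3}{2} \cdot 0 \left(1 + 0 + 0\right)\right) - \frac{1}{39} = \left(-477 + \frac{3}{2} \cdot 0 \cdot 1\right) - \frac{1}{39} = \left(-477 + 0\right) - \frac{1}{39} = -477 - \frac{1}{39} = - \frac{18604}{39}$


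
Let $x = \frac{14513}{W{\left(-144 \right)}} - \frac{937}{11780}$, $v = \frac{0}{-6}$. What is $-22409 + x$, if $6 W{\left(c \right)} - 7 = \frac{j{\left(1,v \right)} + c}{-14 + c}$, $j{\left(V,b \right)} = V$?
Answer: $- \frac{167636660573}{14713220} \approx -11394.0$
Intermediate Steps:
$v = 0$ ($v = 0 \left(- \frac{1}{6}\right) = 0$)
$W{\left(c \right)} = \frac{7}{6} + \frac{1 + c}{6 \left(-14 + c\right)}$ ($W{\left(c \right)} = \frac{7}{6} + \frac{\left(1 + c\right) \frac{1}{-14 + c}}{6} = \frac{7}{6} + \frac{\frac{1}{-14 + c} \left(1 + c\right)}{6} = \frac{7}{6} + \frac{1 + c}{6 \left(-14 + c\right)}$)
$x = \frac{162071886407}{14713220}$ ($x = \frac{14513}{\frac{1}{6} \frac{1}{-14 - 144} \left(-97 + 8 \left(-144\right)\right)} - \frac{937}{11780} = \frac{14513}{\frac{1}{6} \frac{1}{-158} \left(-97 - 1152\right)} - \frac{937}{11780} = \frac{14513}{\frac{1}{6} \left(- \frac{1}{158}\right) \left(-1249\right)} - \frac{937}{11780} = \frac{14513}{\frac{1249}{948}} - \frac{937}{11780} = 14513 \cdot \frac{948}{1249} - \frac{937}{11780} = \frac{13758324}{1249} - \frac{937}{11780} = \frac{162071886407}{14713220} \approx 11015.0$)
$-22409 + x = -22409 + \frac{162071886407}{14713220} = - \frac{167636660573}{14713220}$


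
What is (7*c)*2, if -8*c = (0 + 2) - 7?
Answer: 35/4 ≈ 8.7500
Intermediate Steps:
c = 5/8 (c = -((0 + 2) - 7)/8 = -(2 - 7)/8 = -⅛*(-5) = 5/8 ≈ 0.62500)
(7*c)*2 = (7*(5/8))*2 = (35/8)*2 = 35/4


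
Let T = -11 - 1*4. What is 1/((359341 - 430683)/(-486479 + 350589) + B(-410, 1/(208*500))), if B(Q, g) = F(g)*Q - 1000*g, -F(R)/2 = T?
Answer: -7066280/86911602161 ≈ -8.1304e-5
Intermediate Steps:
T = -15 (T = -11 - 4 = -15)
F(R) = 30 (F(R) = -2*(-15) = 30)
B(Q, g) = -1000*g + 30*Q (B(Q, g) = 30*Q - 1000*g = -1000*g + 30*Q)
1/((359341 - 430683)/(-486479 + 350589) + B(-410, 1/(208*500))) = 1/((359341 - 430683)/(-486479 + 350589) + (-1000/(208*500) + 30*(-410))) = 1/(-71342/(-135890) + (-125/(26*500) - 12300)) = 1/(-71342*(-1/135890) + (-1000*1/104000 - 12300)) = 1/(35671/67945 + (-1/104 - 12300)) = 1/(35671/67945 - 1279201/104) = 1/(-86911602161/7066280) = -7066280/86911602161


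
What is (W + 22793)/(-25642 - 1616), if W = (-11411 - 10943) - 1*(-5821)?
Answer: -3130/13629 ≈ -0.22966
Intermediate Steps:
W = -16533 (W = -22354 + 5821 = -16533)
(W + 22793)/(-25642 - 1616) = (-16533 + 22793)/(-25642 - 1616) = 6260/(-27258) = 6260*(-1/27258) = -3130/13629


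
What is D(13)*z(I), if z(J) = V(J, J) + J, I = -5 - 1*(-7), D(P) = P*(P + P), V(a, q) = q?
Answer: 1352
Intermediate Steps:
D(P) = 2*P**2 (D(P) = P*(2*P) = 2*P**2)
I = 2 (I = -5 + 7 = 2)
z(J) = 2*J (z(J) = J + J = 2*J)
D(13)*z(I) = (2*13**2)*(2*2) = (2*169)*4 = 338*4 = 1352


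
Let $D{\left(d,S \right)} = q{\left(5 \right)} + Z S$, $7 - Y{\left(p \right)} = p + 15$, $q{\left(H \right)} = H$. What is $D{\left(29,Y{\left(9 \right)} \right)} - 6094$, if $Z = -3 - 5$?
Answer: $-5953$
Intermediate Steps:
$Z = -8$
$Y{\left(p \right)} = -8 - p$ ($Y{\left(p \right)} = 7 - \left(p + 15\right) = 7 - \left(15 + p\right) = -8 - p$)
$D{\left(d,S \right)} = 5 - 8 S$
$D{\left(29,Y{\left(9 \right)} \right)} - 6094 = \left(5 - 8 \left(-8 - 9\right)\right) - 6094 = \left(5 - -136\right) - 6094 = \left(5 + 136\right) - 6094 = 141 - 6094 = -5953$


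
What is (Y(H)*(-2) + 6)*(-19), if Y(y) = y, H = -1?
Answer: -152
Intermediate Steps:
(Y(H)*(-2) + 6)*(-19) = (-1*(-2) + 6)*(-19) = (2 + 6)*(-19) = 8*(-19) = -152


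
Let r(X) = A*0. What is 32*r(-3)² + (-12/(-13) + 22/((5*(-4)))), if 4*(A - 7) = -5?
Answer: -23/130 ≈ -0.17692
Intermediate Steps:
A = 23/4 (A = 7 + (¼)*(-5) = 7 - 5/4 = 23/4 ≈ 5.7500)
r(X) = 0 (r(X) = (23/4)*0 = 0)
32*r(-3)² + (-12/(-13) + 22/((5*(-4)))) = 32*0² + (-12/(-13) + 22/((5*(-4)))) = 32*0 + (-12*(-1/13) + 22/(-20)) = 0 + (12/13 + 22*(-1/20)) = 0 + (12/13 - 11/10) = 0 - 23/130 = -23/130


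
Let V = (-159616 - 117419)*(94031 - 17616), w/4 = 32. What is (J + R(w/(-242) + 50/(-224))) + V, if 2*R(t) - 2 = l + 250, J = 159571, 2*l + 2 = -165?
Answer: -84677879479/4 ≈ -2.1169e+10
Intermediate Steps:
l = -167/2 (l = -1 + (½)*(-165) = -1 - 165/2 = -167/2 ≈ -83.500)
w = 128 (w = 4*32 = 128)
R(t) = 337/4 (R(t) = 1 + (-167/2 + 250)/2 = 1 + (½)*(333/2) = 1 + 333/4 = 337/4)
V = -21169629525 (V = -277035*76415 = -21169629525)
(J + R(w/(-242) + 50/(-224))) + V = (159571 + 337/4) - 21169629525 = 638621/4 - 21169629525 = -84677879479/4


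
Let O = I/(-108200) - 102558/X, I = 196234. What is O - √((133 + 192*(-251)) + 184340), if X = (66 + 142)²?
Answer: -1224165211/292572800 - √136281 ≈ -373.35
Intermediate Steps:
X = 43264 (X = 208² = 43264)
O = -1224165211/292572800 (O = 196234/(-108200) - 102558/43264 = 196234*(-1/108200) - 102558*1/43264 = -98117/54100 - 51279/21632 = -1224165211/292572800 ≈ -4.1841)
O - √((133 + 192*(-251)) + 184340) = -1224165211/292572800 - √((133 + 192*(-251)) + 184340) = -1224165211/292572800 - √((133 - 48192) + 184340) = -1224165211/292572800 - √(-48059 + 184340) = -1224165211/292572800 - √136281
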